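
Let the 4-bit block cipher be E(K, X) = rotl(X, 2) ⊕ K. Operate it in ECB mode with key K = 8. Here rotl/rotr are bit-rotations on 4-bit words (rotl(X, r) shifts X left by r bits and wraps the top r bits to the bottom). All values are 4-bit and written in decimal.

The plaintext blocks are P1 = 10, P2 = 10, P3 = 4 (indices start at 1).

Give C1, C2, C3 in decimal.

ECB encryption: C_i = E(K, P_i).
C1: E(K, 10) = 2.
C2: E(K, 10) = 2.
C3: E(K, 4) = 9.

C1 = 2, C2 = 2, C3 = 9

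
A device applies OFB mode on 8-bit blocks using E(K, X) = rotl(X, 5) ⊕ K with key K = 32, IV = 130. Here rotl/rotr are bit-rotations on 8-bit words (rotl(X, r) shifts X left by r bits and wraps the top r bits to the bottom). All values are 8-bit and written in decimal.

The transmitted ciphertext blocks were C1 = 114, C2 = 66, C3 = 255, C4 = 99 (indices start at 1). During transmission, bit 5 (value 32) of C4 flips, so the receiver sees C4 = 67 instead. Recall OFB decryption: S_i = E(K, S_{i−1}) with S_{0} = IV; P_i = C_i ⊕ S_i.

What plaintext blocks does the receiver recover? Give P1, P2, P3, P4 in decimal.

Only C4 changed, to 67. In OFB, a change in C_i flips the same bit in P_i only; the keystream is unaffected. Decrypting the received ciphertext:
P1: S = E(K, 130) = 112; 114 ⊕ 112 = 2.
P2: S = E(K, 112) = 46; 66 ⊕ 46 = 108.
P3: S = E(K, 46) = 229; 255 ⊕ 229 = 26.
P4: S = E(K, 229) = 156; 67 ⊕ 156 = 223.
Blocks that differ from the original plaintext: P4.

P1 = 2, P2 = 108, P3 = 26, P4 = 223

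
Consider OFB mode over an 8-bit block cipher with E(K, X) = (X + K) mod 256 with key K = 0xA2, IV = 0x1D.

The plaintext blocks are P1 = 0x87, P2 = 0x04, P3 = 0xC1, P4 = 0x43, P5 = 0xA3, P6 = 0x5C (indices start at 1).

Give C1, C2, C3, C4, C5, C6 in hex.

OFB encryption: S_i = E(K, S_{i−1}) with S_{0} = IV; C_i = P_i ⊕ S_i.
C1: S = E(K, 0x1D) = 0xBF; 0x87 ⊕ 0xBF = 0x38.
C2: S = E(K, 0xBF) = 0x61; 0x04 ⊕ 0x61 = 0x65.
C3: S = E(K, 0x61) = 0x03; 0xC1 ⊕ 0x03 = 0xC2.
C4: S = E(K, 0x03) = 0xA5; 0x43 ⊕ 0xA5 = 0xE6.
C5: S = E(K, 0xA5) = 0x47; 0xA3 ⊕ 0x47 = 0xE4.
C6: S = E(K, 0x47) = 0xE9; 0x5C ⊕ 0xE9 = 0xB5.

C1 = 0x38, C2 = 0x65, C3 = 0xC2, C4 = 0xE6, C5 = 0xE4, C6 = 0xB5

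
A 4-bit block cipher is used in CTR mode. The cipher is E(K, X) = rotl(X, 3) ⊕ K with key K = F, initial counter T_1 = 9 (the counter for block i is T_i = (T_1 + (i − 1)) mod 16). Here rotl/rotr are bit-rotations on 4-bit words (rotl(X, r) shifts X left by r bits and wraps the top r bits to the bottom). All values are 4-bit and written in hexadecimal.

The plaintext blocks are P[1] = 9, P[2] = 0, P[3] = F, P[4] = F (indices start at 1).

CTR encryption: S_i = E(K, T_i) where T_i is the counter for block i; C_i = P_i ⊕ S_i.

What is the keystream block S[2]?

A

C[1]: T = 9, S = E(K, T) = 3; 9 ⊕ 3 = A.
C[2]: T = A, S = E(K, T) = A; 0 ⊕ A = A.
So S[2] = A.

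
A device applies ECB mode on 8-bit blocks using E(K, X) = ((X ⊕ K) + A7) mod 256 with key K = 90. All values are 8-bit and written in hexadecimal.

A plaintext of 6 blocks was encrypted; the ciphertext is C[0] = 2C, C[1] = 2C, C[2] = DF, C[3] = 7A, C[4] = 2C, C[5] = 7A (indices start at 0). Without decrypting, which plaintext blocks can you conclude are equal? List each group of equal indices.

ECB encrypts each block independently with the same key, so equal ciphertext blocks imply equal plaintext blocks.
C[0] = C[1] = C[4] = 2C, so P[0] = P[1] = P[4].
C[3] = C[5] = 7A, so P[3] = P[5].

P[0] = P[1] = P[4]; P[3] = P[5]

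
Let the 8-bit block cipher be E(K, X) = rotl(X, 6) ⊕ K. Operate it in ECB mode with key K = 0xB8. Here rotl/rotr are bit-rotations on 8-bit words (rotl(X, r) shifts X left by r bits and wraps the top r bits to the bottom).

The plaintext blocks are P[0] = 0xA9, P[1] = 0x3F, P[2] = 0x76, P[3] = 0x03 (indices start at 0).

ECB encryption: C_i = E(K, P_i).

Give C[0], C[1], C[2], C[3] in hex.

C[0]: E(K, 0xA9) = 0xD2.
C[1]: E(K, 0x3F) = 0x77.
C[2]: E(K, 0x76) = 0x25.
C[3]: E(K, 0x03) = 0x78.

C[0] = 0xD2, C[1] = 0x77, C[2] = 0x25, C[3] = 0x78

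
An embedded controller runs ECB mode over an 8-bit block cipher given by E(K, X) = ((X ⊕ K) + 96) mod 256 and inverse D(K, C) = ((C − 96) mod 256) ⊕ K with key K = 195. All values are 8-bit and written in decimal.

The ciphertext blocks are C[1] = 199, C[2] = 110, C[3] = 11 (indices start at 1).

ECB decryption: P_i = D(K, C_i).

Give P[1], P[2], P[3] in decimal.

P[1]: D(K, 199) = 164.
P[2]: D(K, 110) = 205.
P[3]: D(K, 11) = 104.

P[1] = 164, P[2] = 205, P[3] = 104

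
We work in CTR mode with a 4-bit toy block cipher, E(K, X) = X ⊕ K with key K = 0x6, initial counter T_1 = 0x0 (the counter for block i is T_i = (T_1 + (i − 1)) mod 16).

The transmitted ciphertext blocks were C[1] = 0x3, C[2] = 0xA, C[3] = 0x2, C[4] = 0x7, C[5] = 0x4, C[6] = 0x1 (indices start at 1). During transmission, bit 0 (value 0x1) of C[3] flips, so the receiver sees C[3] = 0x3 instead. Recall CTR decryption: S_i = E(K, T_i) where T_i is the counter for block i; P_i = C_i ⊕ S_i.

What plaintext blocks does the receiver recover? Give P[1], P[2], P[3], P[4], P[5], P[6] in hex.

Only C[3] changed, to 0x3. In CTR, a change in C_i flips the same bit in P_i only; the keystream is unaffected. Decrypting the received ciphertext:
P[1]: T = 0x0, S = E(K, T) = 0x6; 0x3 ⊕ 0x6 = 0x5.
P[2]: T = 0x1, S = E(K, T) = 0x7; 0xA ⊕ 0x7 = 0xD.
P[3]: T = 0x2, S = E(K, T) = 0x4; 0x3 ⊕ 0x4 = 0x7.
P[4]: T = 0x3, S = E(K, T) = 0x5; 0x7 ⊕ 0x5 = 0x2.
P[5]: T = 0x4, S = E(K, T) = 0x2; 0x4 ⊕ 0x2 = 0x6.
P[6]: T = 0x5, S = E(K, T) = 0x3; 0x1 ⊕ 0x3 = 0x2.
Blocks that differ from the original plaintext: P[3].

P[1] = 0x5, P[2] = 0xD, P[3] = 0x7, P[4] = 0x2, P[5] = 0x6, P[6] = 0x2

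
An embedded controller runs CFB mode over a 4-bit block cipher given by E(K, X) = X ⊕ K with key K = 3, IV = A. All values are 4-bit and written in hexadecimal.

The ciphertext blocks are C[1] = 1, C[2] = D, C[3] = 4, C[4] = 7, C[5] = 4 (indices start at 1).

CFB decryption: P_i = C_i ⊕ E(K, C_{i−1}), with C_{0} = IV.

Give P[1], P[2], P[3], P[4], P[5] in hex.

P[1] = 8, P[2] = F, P[3] = A, P[4] = 0, P[5] = 0

P[1]: E(K, A) = 9; 1 ⊕ 9 = 8.
P[2]: E(K, 1) = 2; D ⊕ 2 = F.
P[3]: E(K, D) = E; 4 ⊕ E = A.
P[4]: E(K, 4) = 7; 7 ⊕ 7 = 0.
P[5]: E(K, 7) = 4; 4 ⊕ 4 = 0.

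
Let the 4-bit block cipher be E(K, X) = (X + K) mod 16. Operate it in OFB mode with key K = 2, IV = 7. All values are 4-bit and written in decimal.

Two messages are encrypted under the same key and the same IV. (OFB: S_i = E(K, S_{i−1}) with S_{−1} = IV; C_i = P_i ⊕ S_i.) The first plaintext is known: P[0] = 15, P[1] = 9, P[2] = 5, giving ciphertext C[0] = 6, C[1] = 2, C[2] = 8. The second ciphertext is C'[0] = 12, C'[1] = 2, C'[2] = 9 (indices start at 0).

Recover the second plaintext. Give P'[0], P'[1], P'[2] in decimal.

In OFB with a reused IV, both messages share the same keystream S_i, so C_i ⊕ C'_i = P_i ⊕ P'_i and thus P'_i = P_i ⊕ C_i ⊕ C'_i.
P'[0]: 15 ⊕ 6 ⊕ 12 = 5.
P'[1]: 9 ⊕ 2 ⊕ 2 = 9.
P'[2]: 5 ⊕ 8 ⊕ 9 = 4.

P'[0] = 5, P'[1] = 9, P'[2] = 4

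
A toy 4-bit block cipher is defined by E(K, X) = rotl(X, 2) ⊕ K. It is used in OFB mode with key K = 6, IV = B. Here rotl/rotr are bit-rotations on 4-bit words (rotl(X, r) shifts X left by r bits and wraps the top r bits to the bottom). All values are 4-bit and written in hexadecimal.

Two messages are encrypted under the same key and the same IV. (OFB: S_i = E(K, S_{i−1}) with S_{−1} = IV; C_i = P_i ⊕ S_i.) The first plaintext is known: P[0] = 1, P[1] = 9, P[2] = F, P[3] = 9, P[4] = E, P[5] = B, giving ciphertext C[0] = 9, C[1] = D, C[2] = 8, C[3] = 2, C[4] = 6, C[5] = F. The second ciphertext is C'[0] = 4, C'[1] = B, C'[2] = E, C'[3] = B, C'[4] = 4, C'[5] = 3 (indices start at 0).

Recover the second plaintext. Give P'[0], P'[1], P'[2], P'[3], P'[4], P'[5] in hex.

In OFB with a reused IV, both messages share the same keystream S_i, so C_i ⊕ C'_i = P_i ⊕ P'_i and thus P'_i = P_i ⊕ C_i ⊕ C'_i.
P'[0]: 1 ⊕ 9 ⊕ 4 = C.
P'[1]: 9 ⊕ D ⊕ B = F.
P'[2]: F ⊕ 8 ⊕ E = 9.
P'[3]: 9 ⊕ 2 ⊕ B = 0.
P'[4]: E ⊕ 6 ⊕ 4 = C.
P'[5]: B ⊕ F ⊕ 3 = 7.

P'[0] = C, P'[1] = F, P'[2] = 9, P'[3] = 0, P'[4] = C, P'[5] = 7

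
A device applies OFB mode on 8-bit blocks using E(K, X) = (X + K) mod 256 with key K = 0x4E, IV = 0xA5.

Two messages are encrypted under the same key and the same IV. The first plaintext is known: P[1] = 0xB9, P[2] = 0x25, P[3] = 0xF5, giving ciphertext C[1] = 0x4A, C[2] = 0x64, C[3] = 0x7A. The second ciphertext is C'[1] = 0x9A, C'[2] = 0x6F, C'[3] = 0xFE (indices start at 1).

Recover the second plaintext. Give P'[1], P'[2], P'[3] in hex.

P'[1] = 0x69, P'[2] = 0x2E, P'[3] = 0x71

In OFB with a reused IV, both messages share the same keystream S_i, so C_i ⊕ C'_i = P_i ⊕ P'_i and thus P'_i = P_i ⊕ C_i ⊕ C'_i.
P'[1]: 0xB9 ⊕ 0x4A ⊕ 0x9A = 0x69.
P'[2]: 0x25 ⊕ 0x64 ⊕ 0x6F = 0x2E.
P'[3]: 0xF5 ⊕ 0x7A ⊕ 0xFE = 0x71.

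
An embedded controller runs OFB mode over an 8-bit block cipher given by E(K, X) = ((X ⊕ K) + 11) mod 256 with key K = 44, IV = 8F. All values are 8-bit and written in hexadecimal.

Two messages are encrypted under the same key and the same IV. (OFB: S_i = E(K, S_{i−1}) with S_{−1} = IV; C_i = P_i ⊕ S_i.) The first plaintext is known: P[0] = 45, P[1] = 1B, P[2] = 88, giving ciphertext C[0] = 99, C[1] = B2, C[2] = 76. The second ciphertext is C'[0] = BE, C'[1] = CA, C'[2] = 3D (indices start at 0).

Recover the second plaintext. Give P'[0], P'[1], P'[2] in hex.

In OFB with a reused IV, both messages share the same keystream S_i, so C_i ⊕ C'_i = P_i ⊕ P'_i and thus P'_i = P_i ⊕ C_i ⊕ C'_i.
P'[0]: 45 ⊕ 99 ⊕ BE = 62.
P'[1]: 1B ⊕ B2 ⊕ CA = 63.
P'[2]: 88 ⊕ 76 ⊕ 3D = C3.

P'[0] = 62, P'[1] = 63, P'[2] = C3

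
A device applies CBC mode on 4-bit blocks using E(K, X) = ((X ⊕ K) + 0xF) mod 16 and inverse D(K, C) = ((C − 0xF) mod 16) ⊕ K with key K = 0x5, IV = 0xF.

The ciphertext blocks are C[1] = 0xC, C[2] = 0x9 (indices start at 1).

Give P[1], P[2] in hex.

P[1] = 0x7, P[2] = 0x3

CBC decryption: P_i = D(K, C_i) ⊕ C_{i−1}, with C_{0} = IV.
P[1]: D(K, 0xC) = 0x8; 0x8 ⊕ 0xF = 0x7.
P[2]: D(K, 0x9) = 0xF; 0xF ⊕ 0xC = 0x3.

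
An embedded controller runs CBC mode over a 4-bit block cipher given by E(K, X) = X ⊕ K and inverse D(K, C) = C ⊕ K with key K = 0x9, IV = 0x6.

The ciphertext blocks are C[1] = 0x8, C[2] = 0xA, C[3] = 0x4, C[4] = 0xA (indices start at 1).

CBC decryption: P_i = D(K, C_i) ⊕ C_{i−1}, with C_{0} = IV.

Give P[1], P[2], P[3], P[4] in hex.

P[1]: D(K, 0x8) = 0x1; 0x1 ⊕ 0x6 = 0x7.
P[2]: D(K, 0xA) = 0x3; 0x3 ⊕ 0x8 = 0xB.
P[3]: D(K, 0x4) = 0xD; 0xD ⊕ 0xA = 0x7.
P[4]: D(K, 0xA) = 0x3; 0x3 ⊕ 0x4 = 0x7.

P[1] = 0x7, P[2] = 0xB, P[3] = 0x7, P[4] = 0x7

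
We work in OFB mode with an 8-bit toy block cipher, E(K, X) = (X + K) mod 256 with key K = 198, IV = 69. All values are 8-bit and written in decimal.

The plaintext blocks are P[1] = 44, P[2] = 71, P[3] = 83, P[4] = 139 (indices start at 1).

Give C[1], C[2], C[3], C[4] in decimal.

OFB encryption: S_i = E(K, S_{i−1}) with S_{0} = IV; C_i = P_i ⊕ S_i.
C[1]: S = E(K, 69) = 11; 44 ⊕ 11 = 39.
C[2]: S = E(K, 11) = 209; 71 ⊕ 209 = 150.
C[3]: S = E(K, 209) = 151; 83 ⊕ 151 = 196.
C[4]: S = E(K, 151) = 93; 139 ⊕ 93 = 214.

C[1] = 39, C[2] = 150, C[3] = 196, C[4] = 214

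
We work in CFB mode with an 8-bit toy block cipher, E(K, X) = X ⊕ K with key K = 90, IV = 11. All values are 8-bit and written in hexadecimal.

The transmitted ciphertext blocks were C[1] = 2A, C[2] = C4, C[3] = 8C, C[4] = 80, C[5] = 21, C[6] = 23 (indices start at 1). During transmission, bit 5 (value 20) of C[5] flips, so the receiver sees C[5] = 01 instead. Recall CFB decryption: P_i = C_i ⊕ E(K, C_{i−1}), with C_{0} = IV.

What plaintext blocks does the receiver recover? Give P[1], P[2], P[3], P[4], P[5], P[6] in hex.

P[1] = AB, P[2] = 7E, P[3] = D8, P[4] = 9C, P[5] = 11, P[6] = B2

Only C[5] changed, to 01. In CFB, a change in C_i flips the same bit in P_i and garbles P_{i+1}. Decrypting the received ciphertext:
P[1]: E(K, 11) = 81; 2A ⊕ 81 = AB.
P[2]: E(K, 2A) = BA; C4 ⊕ BA = 7E.
P[3]: E(K, C4) = 54; 8C ⊕ 54 = D8.
P[4]: E(K, 8C) = 1C; 80 ⊕ 1C = 9C.
P[5]: E(K, 80) = 10; 01 ⊕ 10 = 11.
P[6]: E(K, 01) = 91; 23 ⊕ 91 = B2.
Blocks that differ from the original plaintext: P[5], P[6].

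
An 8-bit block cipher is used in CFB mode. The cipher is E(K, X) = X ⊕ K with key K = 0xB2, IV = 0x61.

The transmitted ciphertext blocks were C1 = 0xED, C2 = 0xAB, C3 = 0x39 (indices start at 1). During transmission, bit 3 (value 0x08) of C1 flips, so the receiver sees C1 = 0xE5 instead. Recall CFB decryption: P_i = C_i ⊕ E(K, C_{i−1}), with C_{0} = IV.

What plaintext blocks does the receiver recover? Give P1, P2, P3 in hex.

Only C1 changed, to 0xE5. In CFB, a change in C_i flips the same bit in P_i and garbles P_{i+1}. Decrypting the received ciphertext:
P1: E(K, 0x61) = 0xD3; 0xE5 ⊕ 0xD3 = 0x36.
P2: E(K, 0xE5) = 0x57; 0xAB ⊕ 0x57 = 0xFC.
P3: E(K, 0xAB) = 0x19; 0x39 ⊕ 0x19 = 0x20.
Blocks that differ from the original plaintext: P1, P2.

P1 = 0x36, P2 = 0xFC, P3 = 0x20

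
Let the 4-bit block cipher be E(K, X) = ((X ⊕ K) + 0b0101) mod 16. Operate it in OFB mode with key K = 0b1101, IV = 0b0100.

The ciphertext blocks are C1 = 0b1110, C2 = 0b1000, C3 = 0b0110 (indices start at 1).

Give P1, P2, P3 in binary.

P1 = 0b0000, P2 = 0b0000, P3 = 0b1100

OFB decryption: S_i = E(K, S_{i−1}) with S_{0} = IV; P_i = C_i ⊕ S_i.
P1: S = E(K, 0b0100) = 0b1110; 0b1110 ⊕ 0b1110 = 0b0000.
P2: S = E(K, 0b1110) = 0b1000; 0b1000 ⊕ 0b1000 = 0b0000.
P3: S = E(K, 0b1000) = 0b1010; 0b0110 ⊕ 0b1010 = 0b1100.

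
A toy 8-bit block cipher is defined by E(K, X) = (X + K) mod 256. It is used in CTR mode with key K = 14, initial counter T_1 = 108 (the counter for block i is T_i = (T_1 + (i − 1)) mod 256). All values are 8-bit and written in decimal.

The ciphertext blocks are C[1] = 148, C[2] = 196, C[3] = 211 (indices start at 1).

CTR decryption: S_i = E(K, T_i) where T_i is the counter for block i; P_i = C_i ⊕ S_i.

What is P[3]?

P[3] = 175

P[3]: T = 110, S = E(K, T) = 124; 211 ⊕ 124 = 175.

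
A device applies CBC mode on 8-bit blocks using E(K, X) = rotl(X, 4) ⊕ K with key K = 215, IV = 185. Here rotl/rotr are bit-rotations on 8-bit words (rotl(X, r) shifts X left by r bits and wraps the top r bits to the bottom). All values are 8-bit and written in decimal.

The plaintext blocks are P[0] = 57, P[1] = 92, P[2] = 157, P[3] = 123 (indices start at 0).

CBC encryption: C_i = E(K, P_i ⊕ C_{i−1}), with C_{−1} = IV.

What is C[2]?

C[2] = 240

C[0]: P[0] ⊕ 185 = 128; E(K, 128) = 223.
C[1]: P[1] ⊕ 223 = 131; E(K, 131) = 239.
C[2]: P[2] ⊕ 239 = 114; E(K, 114) = 240.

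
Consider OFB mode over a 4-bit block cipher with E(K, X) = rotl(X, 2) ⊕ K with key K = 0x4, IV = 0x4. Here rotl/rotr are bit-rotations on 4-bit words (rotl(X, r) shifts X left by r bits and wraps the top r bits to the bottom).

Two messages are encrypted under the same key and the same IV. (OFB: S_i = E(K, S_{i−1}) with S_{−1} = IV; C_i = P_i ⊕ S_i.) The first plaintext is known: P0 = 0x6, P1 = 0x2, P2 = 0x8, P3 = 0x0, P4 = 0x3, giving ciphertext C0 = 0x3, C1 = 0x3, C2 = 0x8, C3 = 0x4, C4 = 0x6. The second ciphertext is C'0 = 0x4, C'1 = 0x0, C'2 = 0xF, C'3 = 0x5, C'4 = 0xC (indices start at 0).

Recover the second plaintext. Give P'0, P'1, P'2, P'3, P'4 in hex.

P'0 = 0x1, P'1 = 0x1, P'2 = 0xF, P'3 = 0x1, P'4 = 0x9

In OFB with a reused IV, both messages share the same keystream S_i, so C_i ⊕ C'_i = P_i ⊕ P'_i and thus P'_i = P_i ⊕ C_i ⊕ C'_i.
P'0: 0x6 ⊕ 0x3 ⊕ 0x4 = 0x1.
P'1: 0x2 ⊕ 0x3 ⊕ 0x0 = 0x1.
P'2: 0x8 ⊕ 0x8 ⊕ 0xF = 0xF.
P'3: 0x0 ⊕ 0x4 ⊕ 0x5 = 0x1.
P'4: 0x3 ⊕ 0x6 ⊕ 0xC = 0x9.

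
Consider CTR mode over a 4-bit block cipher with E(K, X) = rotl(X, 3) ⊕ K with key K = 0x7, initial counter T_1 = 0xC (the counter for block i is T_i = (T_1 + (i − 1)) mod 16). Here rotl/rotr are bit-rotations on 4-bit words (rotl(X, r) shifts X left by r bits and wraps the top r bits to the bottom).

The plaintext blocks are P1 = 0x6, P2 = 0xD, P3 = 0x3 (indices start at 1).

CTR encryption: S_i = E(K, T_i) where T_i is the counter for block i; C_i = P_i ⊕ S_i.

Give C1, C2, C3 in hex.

C1 = 0x7, C2 = 0x4, C3 = 0x3

C1: T = 0xC, S = E(K, T) = 0x1; 0x6 ⊕ 0x1 = 0x7.
C2: T = 0xD, S = E(K, T) = 0x9; 0xD ⊕ 0x9 = 0x4.
C3: T = 0xE, S = E(K, T) = 0x0; 0x3 ⊕ 0x0 = 0x3.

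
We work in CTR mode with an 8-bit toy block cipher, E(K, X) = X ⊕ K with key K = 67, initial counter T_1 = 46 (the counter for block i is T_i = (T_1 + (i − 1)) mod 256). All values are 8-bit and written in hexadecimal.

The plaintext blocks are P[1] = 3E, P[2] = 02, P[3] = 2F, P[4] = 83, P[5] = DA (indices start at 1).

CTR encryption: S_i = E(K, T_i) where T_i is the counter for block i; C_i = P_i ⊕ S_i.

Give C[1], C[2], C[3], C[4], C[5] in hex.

C[1]: T = 46, S = E(K, T) = 21; 3E ⊕ 21 = 1F.
C[2]: T = 47, S = E(K, T) = 20; 02 ⊕ 20 = 22.
C[3]: T = 48, S = E(K, T) = 2F; 2F ⊕ 2F = 00.
C[4]: T = 49, S = E(K, T) = 2E; 83 ⊕ 2E = AD.
C[5]: T = 4A, S = E(K, T) = 2D; DA ⊕ 2D = F7.

C[1] = 1F, C[2] = 22, C[3] = 00, C[4] = AD, C[5] = F7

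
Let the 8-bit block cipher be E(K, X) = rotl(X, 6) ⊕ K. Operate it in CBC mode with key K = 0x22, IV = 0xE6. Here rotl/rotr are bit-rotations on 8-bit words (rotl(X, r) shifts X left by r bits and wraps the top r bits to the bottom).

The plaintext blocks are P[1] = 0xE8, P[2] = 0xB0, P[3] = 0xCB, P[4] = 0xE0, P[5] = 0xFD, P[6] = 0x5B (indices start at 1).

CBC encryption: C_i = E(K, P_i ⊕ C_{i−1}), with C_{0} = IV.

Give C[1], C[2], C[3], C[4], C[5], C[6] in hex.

C[1] = 0xA1, C[2] = 0x66, C[3] = 0x49, C[4] = 0x48, C[5] = 0x4F, C[6] = 0x27

C[1]: P[1] ⊕ 0xE6 = 0x0E; E(K, 0x0E) = 0xA1.
C[2]: P[2] ⊕ 0xA1 = 0x11; E(K, 0x11) = 0x66.
C[3]: P[3] ⊕ 0x66 = 0xAD; E(K, 0xAD) = 0x49.
C[4]: P[4] ⊕ 0x49 = 0xA9; E(K, 0xA9) = 0x48.
C[5]: P[5] ⊕ 0x48 = 0xB5; E(K, 0xB5) = 0x4F.
C[6]: P[6] ⊕ 0x4F = 0x14; E(K, 0x14) = 0x27.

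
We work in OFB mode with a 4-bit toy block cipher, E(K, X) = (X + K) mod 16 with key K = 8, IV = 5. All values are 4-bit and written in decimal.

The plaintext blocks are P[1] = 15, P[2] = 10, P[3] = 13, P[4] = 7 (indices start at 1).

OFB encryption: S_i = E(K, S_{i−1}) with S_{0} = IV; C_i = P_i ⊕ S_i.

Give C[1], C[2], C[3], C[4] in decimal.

C[1]: S = E(K, 5) = 13; 15 ⊕ 13 = 2.
C[2]: S = E(K, 13) = 5; 10 ⊕ 5 = 15.
C[3]: S = E(K, 5) = 13; 13 ⊕ 13 = 0.
C[4]: S = E(K, 13) = 5; 7 ⊕ 5 = 2.

C[1] = 2, C[2] = 15, C[3] = 0, C[4] = 2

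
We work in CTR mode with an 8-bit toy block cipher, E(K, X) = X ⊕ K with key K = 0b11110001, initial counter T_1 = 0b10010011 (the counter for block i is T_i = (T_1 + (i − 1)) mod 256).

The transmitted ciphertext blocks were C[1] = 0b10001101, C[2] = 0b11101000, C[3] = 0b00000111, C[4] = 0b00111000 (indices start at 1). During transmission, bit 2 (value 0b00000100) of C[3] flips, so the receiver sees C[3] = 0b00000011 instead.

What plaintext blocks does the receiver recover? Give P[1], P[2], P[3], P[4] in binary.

CTR decryption: S_i = E(K, T_i) where T_i is the counter for block i; P_i = C_i ⊕ S_i.
Only C[3] changed, to 0b00000011. In CTR, a change in C_i flips the same bit in P_i only; the keystream is unaffected. Decrypting the received ciphertext:
P[1]: T = 0b10010011, S = E(K, T) = 0b01100010; 0b10001101 ⊕ 0b01100010 = 0b11101111.
P[2]: T = 0b10010100, S = E(K, T) = 0b01100101; 0b11101000 ⊕ 0b01100101 = 0b10001101.
P[3]: T = 0b10010101, S = E(K, T) = 0b01100100; 0b00000011 ⊕ 0b01100100 = 0b01100111.
P[4]: T = 0b10010110, S = E(K, T) = 0b01100111; 0b00111000 ⊕ 0b01100111 = 0b01011111.
Blocks that differ from the original plaintext: P[3].

P[1] = 0b11101111, P[2] = 0b10001101, P[3] = 0b01100111, P[4] = 0b01011111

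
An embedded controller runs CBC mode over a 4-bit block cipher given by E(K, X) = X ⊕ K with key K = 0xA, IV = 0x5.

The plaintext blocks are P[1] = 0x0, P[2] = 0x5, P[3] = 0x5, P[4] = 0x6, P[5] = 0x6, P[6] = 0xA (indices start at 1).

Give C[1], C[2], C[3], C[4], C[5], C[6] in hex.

C[1] = 0xF, C[2] = 0x0, C[3] = 0xF, C[4] = 0x3, C[5] = 0xF, C[6] = 0xF

CBC encryption: C_i = E(K, P_i ⊕ C_{i−1}), with C_{0} = IV.
C[1]: P[1] ⊕ 0x5 = 0x5; E(K, 0x5) = 0xF.
C[2]: P[2] ⊕ 0xF = 0xA; E(K, 0xA) = 0x0.
C[3]: P[3] ⊕ 0x0 = 0x5; E(K, 0x5) = 0xF.
C[4]: P[4] ⊕ 0xF = 0x9; E(K, 0x9) = 0x3.
C[5]: P[5] ⊕ 0x3 = 0x5; E(K, 0x5) = 0xF.
C[6]: P[6] ⊕ 0xF = 0x5; E(K, 0x5) = 0xF.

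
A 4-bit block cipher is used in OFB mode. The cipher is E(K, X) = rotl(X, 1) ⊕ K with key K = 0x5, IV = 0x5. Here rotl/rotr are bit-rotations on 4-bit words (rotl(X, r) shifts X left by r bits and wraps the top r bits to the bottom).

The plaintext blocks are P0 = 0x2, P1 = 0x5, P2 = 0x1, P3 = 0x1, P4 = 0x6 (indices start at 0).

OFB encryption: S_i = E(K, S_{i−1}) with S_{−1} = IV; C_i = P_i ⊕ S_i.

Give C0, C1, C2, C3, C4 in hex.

C0: S = E(K, 0x5) = 0xF; 0x2 ⊕ 0xF = 0xD.
C1: S = E(K, 0xF) = 0xA; 0x5 ⊕ 0xA = 0xF.
C2: S = E(K, 0xA) = 0x0; 0x1 ⊕ 0x0 = 0x1.
C3: S = E(K, 0x0) = 0x5; 0x1 ⊕ 0x5 = 0x4.
C4: S = E(K, 0x5) = 0xF; 0x6 ⊕ 0xF = 0x9.

C0 = 0xD, C1 = 0xF, C2 = 0x1, C3 = 0x4, C4 = 0x9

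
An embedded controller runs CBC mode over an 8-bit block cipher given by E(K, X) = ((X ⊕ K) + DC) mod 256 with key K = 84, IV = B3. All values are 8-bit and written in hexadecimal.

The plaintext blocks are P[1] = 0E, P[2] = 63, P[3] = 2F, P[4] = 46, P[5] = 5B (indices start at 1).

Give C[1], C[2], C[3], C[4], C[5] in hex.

CBC encryption: C_i = E(K, P_i ⊕ C_{i−1}), with C_{0} = IV.
C[1]: P[1] ⊕ B3 = BD; E(K, BD) = 15.
C[2]: P[2] ⊕ 15 = 76; E(K, 76) = CE.
C[3]: P[3] ⊕ CE = E1; E(K, E1) = 41.
C[4]: P[4] ⊕ 41 = 07; E(K, 07) = 5F.
C[5]: P[5] ⊕ 5F = 04; E(K, 04) = 5C.

C[1] = 15, C[2] = CE, C[3] = 41, C[4] = 5F, C[5] = 5C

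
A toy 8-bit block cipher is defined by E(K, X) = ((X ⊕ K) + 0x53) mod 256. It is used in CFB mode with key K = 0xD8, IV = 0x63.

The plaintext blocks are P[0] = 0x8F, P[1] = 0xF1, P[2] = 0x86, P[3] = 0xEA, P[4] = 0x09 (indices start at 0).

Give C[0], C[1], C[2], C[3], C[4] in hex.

CFB encryption: C_i = P_i ⊕ E(K, C_{i−1}), with C_{−1} = IV.
C[0]: E(K, 0x63) = 0x0E; 0x8F ⊕ 0x0E = 0x81.
C[1]: E(K, 0x81) = 0xAC; 0xF1 ⊕ 0xAC = 0x5D.
C[2]: E(K, 0x5D) = 0xD8; 0x86 ⊕ 0xD8 = 0x5E.
C[3]: E(K, 0x5E) = 0xD9; 0xEA ⊕ 0xD9 = 0x33.
C[4]: E(K, 0x33) = 0x3E; 0x09 ⊕ 0x3E = 0x37.

C[0] = 0x81, C[1] = 0x5D, C[2] = 0x5E, C[3] = 0x33, C[4] = 0x37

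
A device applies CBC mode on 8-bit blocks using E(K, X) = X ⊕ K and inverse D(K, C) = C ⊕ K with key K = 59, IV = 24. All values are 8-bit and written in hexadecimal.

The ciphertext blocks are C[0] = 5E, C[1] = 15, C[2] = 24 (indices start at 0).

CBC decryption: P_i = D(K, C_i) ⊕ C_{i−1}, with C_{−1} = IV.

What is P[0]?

P[0] = 23

P[0]: D(K, 5E) = 07; 07 ⊕ 24 = 23.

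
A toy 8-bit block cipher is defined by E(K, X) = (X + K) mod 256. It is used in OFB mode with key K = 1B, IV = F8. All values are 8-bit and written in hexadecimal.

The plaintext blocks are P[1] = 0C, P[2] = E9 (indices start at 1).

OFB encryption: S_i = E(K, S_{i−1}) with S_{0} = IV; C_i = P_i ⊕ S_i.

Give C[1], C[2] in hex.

C[1]: S = E(K, F8) = 13; 0C ⊕ 13 = 1F.
C[2]: S = E(K, 13) = 2E; E9 ⊕ 2E = C7.

C[1] = 1F, C[2] = C7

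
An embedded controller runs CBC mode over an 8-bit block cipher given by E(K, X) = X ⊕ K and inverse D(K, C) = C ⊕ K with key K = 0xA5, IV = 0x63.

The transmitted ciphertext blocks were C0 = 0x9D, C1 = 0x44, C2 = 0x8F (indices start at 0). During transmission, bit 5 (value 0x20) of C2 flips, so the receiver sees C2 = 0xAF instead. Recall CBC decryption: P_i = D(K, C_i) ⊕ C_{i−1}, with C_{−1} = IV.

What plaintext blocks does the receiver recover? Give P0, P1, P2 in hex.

Only C2 changed, to 0xAF. In CBC, a change in C_i garbles P_i and flips the same bit in P_{i+1}. Decrypting the received ciphertext:
P0: D(K, 0x9D) = 0x38; 0x38 ⊕ 0x63 = 0x5B.
P1: D(K, 0x44) = 0xE1; 0xE1 ⊕ 0x9D = 0x7C.
P2: D(K, 0xAF) = 0x0A; 0x0A ⊕ 0x44 = 0x4E.
Blocks that differ from the original plaintext: P2.

P0 = 0x5B, P1 = 0x7C, P2 = 0x4E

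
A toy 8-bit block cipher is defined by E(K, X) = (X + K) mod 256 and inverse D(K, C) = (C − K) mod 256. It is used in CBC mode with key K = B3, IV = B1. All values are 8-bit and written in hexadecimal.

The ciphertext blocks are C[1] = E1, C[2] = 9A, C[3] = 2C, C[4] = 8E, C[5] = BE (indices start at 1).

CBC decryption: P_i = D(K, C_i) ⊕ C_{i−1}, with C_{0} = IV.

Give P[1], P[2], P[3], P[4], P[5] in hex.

P[1]: D(K, E1) = 2E; 2E ⊕ B1 = 9F.
P[2]: D(K, 9A) = E7; E7 ⊕ E1 = 06.
P[3]: D(K, 2C) = 79; 79 ⊕ 9A = E3.
P[4]: D(K, 8E) = DB; DB ⊕ 2C = F7.
P[5]: D(K, BE) = 0B; 0B ⊕ 8E = 85.

P[1] = 9F, P[2] = 06, P[3] = E3, P[4] = F7, P[5] = 85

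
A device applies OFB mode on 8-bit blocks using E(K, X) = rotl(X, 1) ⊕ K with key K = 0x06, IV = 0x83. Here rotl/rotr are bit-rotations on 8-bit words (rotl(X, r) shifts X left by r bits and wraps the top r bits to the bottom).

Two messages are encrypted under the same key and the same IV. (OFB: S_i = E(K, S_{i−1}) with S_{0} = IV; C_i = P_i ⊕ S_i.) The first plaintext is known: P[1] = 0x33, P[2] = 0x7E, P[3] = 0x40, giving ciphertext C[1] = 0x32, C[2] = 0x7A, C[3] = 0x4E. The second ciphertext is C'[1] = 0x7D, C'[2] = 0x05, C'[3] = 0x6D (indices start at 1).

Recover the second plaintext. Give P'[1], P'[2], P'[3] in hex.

P'[1] = 0x7C, P'[2] = 0x01, P'[3] = 0x63

In OFB with a reused IV, both messages share the same keystream S_i, so C_i ⊕ C'_i = P_i ⊕ P'_i and thus P'_i = P_i ⊕ C_i ⊕ C'_i.
P'[1]: 0x33 ⊕ 0x32 ⊕ 0x7D = 0x7C.
P'[2]: 0x7E ⊕ 0x7A ⊕ 0x05 = 0x01.
P'[3]: 0x40 ⊕ 0x4E ⊕ 0x6D = 0x63.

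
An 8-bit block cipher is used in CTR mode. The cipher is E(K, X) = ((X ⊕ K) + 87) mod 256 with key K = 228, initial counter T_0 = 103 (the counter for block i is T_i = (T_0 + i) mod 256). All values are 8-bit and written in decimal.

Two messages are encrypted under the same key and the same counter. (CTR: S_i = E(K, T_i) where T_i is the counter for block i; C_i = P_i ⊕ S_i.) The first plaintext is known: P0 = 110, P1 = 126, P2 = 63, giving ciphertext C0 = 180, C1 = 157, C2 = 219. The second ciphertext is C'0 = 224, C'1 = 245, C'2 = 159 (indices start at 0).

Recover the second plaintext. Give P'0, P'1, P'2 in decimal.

P'0 = 58, P'1 = 22, P'2 = 123

In CTR with a reused counter, both messages share the same keystream S_i, so C_i ⊕ C'_i = P_i ⊕ P'_i and thus P'_i = P_i ⊕ C_i ⊕ C'_i.
P'0: 110 ⊕ 180 ⊕ 224 = 58.
P'1: 126 ⊕ 157 ⊕ 245 = 22.
P'2: 63 ⊕ 219 ⊕ 159 = 123.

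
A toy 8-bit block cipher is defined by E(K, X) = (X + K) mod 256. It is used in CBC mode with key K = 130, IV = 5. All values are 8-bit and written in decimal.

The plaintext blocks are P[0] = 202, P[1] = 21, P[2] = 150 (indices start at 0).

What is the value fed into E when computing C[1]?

68

CBC encryption: C_i = E(K, P_i ⊕ C_{i−1}), with C_{−1} = IV.
C[0]: P[0] ⊕ 5 = 207; E(K, 207) = 81.
C[1]: P[1] ⊕ 81 = 68; E(K, 68) = 198.
So the input to E for block [1] is 68.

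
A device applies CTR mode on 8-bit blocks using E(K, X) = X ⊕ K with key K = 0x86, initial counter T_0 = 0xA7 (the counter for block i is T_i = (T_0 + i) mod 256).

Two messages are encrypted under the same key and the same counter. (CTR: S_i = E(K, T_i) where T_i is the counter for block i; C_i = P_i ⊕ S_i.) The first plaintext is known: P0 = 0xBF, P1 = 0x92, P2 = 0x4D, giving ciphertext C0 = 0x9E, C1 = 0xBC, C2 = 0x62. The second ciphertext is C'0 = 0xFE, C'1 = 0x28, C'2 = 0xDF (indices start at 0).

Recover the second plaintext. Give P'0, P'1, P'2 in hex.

P'0 = 0xDF, P'1 = 0x06, P'2 = 0xF0

In CTR with a reused counter, both messages share the same keystream S_i, so C_i ⊕ C'_i = P_i ⊕ P'_i and thus P'_i = P_i ⊕ C_i ⊕ C'_i.
P'0: 0xBF ⊕ 0x9E ⊕ 0xFE = 0xDF.
P'1: 0x92 ⊕ 0xBC ⊕ 0x28 = 0x06.
P'2: 0x4D ⊕ 0x62 ⊕ 0xDF = 0xF0.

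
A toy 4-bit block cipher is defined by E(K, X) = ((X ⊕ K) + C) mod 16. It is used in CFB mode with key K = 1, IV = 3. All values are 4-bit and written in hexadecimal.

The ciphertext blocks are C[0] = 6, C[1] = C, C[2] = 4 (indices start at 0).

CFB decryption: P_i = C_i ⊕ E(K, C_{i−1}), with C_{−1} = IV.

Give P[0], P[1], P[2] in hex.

P[0]: E(K, 3) = E; 6 ⊕ E = 8.
P[1]: E(K, 6) = 3; C ⊕ 3 = F.
P[2]: E(K, C) = 9; 4 ⊕ 9 = D.

P[0] = 8, P[1] = F, P[2] = D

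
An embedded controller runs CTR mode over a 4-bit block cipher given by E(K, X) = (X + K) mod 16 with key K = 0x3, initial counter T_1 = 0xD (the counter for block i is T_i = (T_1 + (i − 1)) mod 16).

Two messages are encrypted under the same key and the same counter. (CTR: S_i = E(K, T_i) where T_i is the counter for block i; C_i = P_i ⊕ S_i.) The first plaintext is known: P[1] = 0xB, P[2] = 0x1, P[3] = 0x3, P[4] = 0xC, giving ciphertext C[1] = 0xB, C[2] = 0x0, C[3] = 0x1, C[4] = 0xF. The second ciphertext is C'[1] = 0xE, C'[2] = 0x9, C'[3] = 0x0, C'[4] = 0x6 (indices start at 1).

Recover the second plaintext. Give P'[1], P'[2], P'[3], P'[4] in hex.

In CTR with a reused counter, both messages share the same keystream S_i, so C_i ⊕ C'_i = P_i ⊕ P'_i and thus P'_i = P_i ⊕ C_i ⊕ C'_i.
P'[1]: 0xB ⊕ 0xB ⊕ 0xE = 0xE.
P'[2]: 0x1 ⊕ 0x0 ⊕ 0x9 = 0x8.
P'[3]: 0x3 ⊕ 0x1 ⊕ 0x0 = 0x2.
P'[4]: 0xC ⊕ 0xF ⊕ 0x6 = 0x5.

P'[1] = 0xE, P'[2] = 0x8, P'[3] = 0x2, P'[4] = 0x5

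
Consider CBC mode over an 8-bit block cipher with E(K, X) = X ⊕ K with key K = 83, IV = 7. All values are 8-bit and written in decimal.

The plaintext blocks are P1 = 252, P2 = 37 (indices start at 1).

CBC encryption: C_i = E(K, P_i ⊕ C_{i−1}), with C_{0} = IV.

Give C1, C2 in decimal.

C1 = 168, C2 = 222

C1: P1 ⊕ 7 = 251; E(K, 251) = 168.
C2: P2 ⊕ 168 = 141; E(K, 141) = 222.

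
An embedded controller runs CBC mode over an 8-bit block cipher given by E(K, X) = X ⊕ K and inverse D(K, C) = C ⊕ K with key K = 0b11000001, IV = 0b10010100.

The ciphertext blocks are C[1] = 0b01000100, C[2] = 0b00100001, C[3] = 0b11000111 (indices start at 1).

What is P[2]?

P[2] = 0b10100100

CBC decryption: P_i = D(K, C_i) ⊕ C_{i−1}, with C_{0} = IV.
P[2]: D(K, 0b00100001) = 0b11100000; 0b11100000 ⊕ 0b01000100 = 0b10100100.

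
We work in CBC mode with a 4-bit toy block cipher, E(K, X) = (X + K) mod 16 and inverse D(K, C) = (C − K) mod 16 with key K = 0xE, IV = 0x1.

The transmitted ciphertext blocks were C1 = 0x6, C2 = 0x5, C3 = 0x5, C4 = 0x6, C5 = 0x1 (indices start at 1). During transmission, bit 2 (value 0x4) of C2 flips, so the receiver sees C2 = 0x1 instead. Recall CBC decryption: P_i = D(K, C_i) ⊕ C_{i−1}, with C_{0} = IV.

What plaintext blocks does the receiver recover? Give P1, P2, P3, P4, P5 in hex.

Only C2 changed, to 0x1. In CBC, a change in C_i garbles P_i and flips the same bit in P_{i+1}. Decrypting the received ciphertext:
P1: D(K, 0x6) = 0x8; 0x8 ⊕ 0x1 = 0x9.
P2: D(K, 0x1) = 0x3; 0x3 ⊕ 0x6 = 0x5.
P3: D(K, 0x5) = 0x7; 0x7 ⊕ 0x1 = 0x6.
P4: D(K, 0x6) = 0x8; 0x8 ⊕ 0x5 = 0xD.
P5: D(K, 0x1) = 0x3; 0x3 ⊕ 0x6 = 0x5.
Blocks that differ from the original plaintext: P2, P3.

P1 = 0x9, P2 = 0x5, P3 = 0x6, P4 = 0xD, P5 = 0x5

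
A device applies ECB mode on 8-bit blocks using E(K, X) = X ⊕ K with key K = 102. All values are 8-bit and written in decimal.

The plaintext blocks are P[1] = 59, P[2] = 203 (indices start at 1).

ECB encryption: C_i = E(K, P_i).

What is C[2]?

C[2]: E(K, 203) = 173.

C[2] = 173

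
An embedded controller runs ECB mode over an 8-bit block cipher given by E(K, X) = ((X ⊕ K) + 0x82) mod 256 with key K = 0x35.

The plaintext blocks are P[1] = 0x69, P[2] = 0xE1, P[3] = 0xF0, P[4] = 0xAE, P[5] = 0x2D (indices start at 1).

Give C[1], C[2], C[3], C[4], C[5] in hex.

C[1] = 0xDE, C[2] = 0x56, C[3] = 0x47, C[4] = 0x1D, C[5] = 0x9A

ECB encryption: C_i = E(K, P_i).
C[1]: E(K, 0x69) = 0xDE.
C[2]: E(K, 0xE1) = 0x56.
C[3]: E(K, 0xF0) = 0x47.
C[4]: E(K, 0xAE) = 0x1D.
C[5]: E(K, 0x2D) = 0x9A.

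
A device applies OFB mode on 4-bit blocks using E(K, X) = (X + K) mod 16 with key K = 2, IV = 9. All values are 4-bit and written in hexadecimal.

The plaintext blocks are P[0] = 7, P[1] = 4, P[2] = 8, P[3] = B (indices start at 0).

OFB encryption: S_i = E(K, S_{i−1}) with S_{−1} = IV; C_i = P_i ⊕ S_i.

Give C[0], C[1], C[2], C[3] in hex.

C[0]: S = E(K, 9) = B; 7 ⊕ B = C.
C[1]: S = E(K, B) = D; 4 ⊕ D = 9.
C[2]: S = E(K, D) = F; 8 ⊕ F = 7.
C[3]: S = E(K, F) = 1; B ⊕ 1 = A.

C[0] = C, C[1] = 9, C[2] = 7, C[3] = A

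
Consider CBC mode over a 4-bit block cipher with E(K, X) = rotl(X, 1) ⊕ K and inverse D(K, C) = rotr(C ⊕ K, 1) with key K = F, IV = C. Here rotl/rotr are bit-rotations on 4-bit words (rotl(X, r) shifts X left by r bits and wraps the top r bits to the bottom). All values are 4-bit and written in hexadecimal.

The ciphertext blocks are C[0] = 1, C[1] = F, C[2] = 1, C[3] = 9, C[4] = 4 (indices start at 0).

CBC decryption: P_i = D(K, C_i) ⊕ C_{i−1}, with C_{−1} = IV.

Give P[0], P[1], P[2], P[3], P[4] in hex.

P[0]: D(K, 1) = 7; 7 ⊕ C = B.
P[1]: D(K, F) = 0; 0 ⊕ 1 = 1.
P[2]: D(K, 1) = 7; 7 ⊕ F = 8.
P[3]: D(K, 9) = 3; 3 ⊕ 1 = 2.
P[4]: D(K, 4) = D; D ⊕ 9 = 4.

P[0] = B, P[1] = 1, P[2] = 8, P[3] = 2, P[4] = 4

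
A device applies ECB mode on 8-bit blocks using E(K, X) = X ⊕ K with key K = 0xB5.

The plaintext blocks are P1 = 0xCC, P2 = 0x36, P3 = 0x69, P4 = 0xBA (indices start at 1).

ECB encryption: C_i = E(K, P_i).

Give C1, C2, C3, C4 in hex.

C1: E(K, 0xCC) = 0x79.
C2: E(K, 0x36) = 0x83.
C3: E(K, 0x69) = 0xDC.
C4: E(K, 0xBA) = 0x0F.

C1 = 0x79, C2 = 0x83, C3 = 0xDC, C4 = 0x0F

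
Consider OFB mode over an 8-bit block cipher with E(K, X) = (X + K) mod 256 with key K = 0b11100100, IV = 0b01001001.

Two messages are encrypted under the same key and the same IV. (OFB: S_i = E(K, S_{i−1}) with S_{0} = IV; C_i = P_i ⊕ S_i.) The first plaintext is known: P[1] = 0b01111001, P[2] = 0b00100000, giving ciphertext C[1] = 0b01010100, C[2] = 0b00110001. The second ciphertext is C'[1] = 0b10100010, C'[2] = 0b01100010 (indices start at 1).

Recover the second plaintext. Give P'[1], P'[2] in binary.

In OFB with a reused IV, both messages share the same keystream S_i, so C_i ⊕ C'_i = P_i ⊕ P'_i and thus P'_i = P_i ⊕ C_i ⊕ C'_i.
P'[1]: 0b01111001 ⊕ 0b01010100 ⊕ 0b10100010 = 0b10001111.
P'[2]: 0b00100000 ⊕ 0b00110001 ⊕ 0b01100010 = 0b01110011.

P'[1] = 0b10001111, P'[2] = 0b01110011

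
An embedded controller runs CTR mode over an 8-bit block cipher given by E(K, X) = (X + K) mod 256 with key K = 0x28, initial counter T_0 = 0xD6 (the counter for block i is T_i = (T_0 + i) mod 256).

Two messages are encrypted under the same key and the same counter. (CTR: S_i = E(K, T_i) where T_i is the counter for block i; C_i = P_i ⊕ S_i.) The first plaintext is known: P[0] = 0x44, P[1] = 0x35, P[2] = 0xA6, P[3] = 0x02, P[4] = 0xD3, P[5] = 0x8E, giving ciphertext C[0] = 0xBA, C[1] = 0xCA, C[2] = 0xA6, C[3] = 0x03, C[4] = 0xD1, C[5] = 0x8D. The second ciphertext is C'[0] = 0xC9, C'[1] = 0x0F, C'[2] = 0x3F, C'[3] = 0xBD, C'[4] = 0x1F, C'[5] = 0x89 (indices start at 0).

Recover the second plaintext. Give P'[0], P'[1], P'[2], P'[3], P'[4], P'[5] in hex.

P'[0] = 0x37, P'[1] = 0xF0, P'[2] = 0x3F, P'[3] = 0xBC, P'[4] = 0x1D, P'[5] = 0x8A

In CTR with a reused counter, both messages share the same keystream S_i, so C_i ⊕ C'_i = P_i ⊕ P'_i and thus P'_i = P_i ⊕ C_i ⊕ C'_i.
P'[0]: 0x44 ⊕ 0xBA ⊕ 0xC9 = 0x37.
P'[1]: 0x35 ⊕ 0xCA ⊕ 0x0F = 0xF0.
P'[2]: 0xA6 ⊕ 0xA6 ⊕ 0x3F = 0x3F.
P'[3]: 0x02 ⊕ 0x03 ⊕ 0xBD = 0xBC.
P'[4]: 0xD3 ⊕ 0xD1 ⊕ 0x1F = 0x1D.
P'[5]: 0x8E ⊕ 0x8D ⊕ 0x89 = 0x8A.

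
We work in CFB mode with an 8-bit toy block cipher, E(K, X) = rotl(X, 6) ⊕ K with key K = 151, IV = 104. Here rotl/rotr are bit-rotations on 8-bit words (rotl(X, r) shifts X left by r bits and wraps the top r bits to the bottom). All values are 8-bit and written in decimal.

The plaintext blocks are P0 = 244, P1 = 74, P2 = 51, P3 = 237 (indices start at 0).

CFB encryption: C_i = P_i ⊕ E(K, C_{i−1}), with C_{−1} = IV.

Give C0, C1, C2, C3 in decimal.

C0: E(K, 104) = 141; 244 ⊕ 141 = 121.
C1: E(K, 121) = 201; 74 ⊕ 201 = 131.
C2: E(K, 131) = 119; 51 ⊕ 119 = 68.
C3: E(K, 68) = 134; 237 ⊕ 134 = 107.

C0 = 121, C1 = 131, C2 = 68, C3 = 107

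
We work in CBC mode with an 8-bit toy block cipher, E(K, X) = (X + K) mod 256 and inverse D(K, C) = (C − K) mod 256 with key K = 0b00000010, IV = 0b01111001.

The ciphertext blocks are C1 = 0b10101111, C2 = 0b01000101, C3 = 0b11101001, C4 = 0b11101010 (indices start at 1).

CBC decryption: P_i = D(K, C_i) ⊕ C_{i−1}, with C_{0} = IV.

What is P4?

P4: D(K, 0b11101010) = 0b11101000; 0b11101000 ⊕ 0b11101001 = 0b00000001.

P4 = 0b00000001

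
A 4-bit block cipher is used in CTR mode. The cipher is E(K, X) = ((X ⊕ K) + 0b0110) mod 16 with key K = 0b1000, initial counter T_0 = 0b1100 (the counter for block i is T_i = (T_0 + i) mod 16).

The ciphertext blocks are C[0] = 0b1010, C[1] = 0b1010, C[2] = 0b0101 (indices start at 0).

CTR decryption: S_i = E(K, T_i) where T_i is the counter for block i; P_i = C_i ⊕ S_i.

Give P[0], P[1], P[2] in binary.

P[0]: T = 0b1100, S = E(K, T) = 0b1010; 0b1010 ⊕ 0b1010 = 0b0000.
P[1]: T = 0b1101, S = E(K, T) = 0b1011; 0b1010 ⊕ 0b1011 = 0b0001.
P[2]: T = 0b1110, S = E(K, T) = 0b1100; 0b0101 ⊕ 0b1100 = 0b1001.

P[0] = 0b0000, P[1] = 0b0001, P[2] = 0b1001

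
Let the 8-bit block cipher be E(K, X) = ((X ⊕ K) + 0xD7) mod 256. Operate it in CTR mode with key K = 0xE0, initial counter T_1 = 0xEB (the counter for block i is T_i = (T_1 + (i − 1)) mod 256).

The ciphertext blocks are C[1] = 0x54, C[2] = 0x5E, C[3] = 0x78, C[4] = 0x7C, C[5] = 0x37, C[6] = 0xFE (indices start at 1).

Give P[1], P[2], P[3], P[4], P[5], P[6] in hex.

CTR decryption: S_i = E(K, T_i) where T_i is the counter for block i; P_i = C_i ⊕ S_i.
P[1]: T = 0xEB, S = E(K, T) = 0xE2; 0x54 ⊕ 0xE2 = 0xB6.
P[2]: T = 0xEC, S = E(K, T) = 0xE3; 0x5E ⊕ 0xE3 = 0xBD.
P[3]: T = 0xED, S = E(K, T) = 0xE4; 0x78 ⊕ 0xE4 = 0x9C.
P[4]: T = 0xEE, S = E(K, T) = 0xE5; 0x7C ⊕ 0xE5 = 0x99.
P[5]: T = 0xEF, S = E(K, T) = 0xE6; 0x37 ⊕ 0xE6 = 0xD1.
P[6]: T = 0xF0, S = E(K, T) = 0xE7; 0xFE ⊕ 0xE7 = 0x19.

P[1] = 0xB6, P[2] = 0xBD, P[3] = 0x9C, P[4] = 0x99, P[5] = 0xD1, P[6] = 0x19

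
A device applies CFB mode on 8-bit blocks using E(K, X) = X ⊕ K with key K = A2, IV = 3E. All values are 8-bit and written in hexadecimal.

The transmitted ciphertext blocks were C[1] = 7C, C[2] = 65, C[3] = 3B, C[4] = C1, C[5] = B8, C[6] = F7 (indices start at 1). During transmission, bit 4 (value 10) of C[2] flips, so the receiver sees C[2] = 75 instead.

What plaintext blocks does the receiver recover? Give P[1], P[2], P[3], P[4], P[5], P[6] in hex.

P[1] = E0, P[2] = AB, P[3] = EC, P[4] = 58, P[5] = DB, P[6] = ED

CFB decryption: P_i = C_i ⊕ E(K, C_{i−1}), with C_{0} = IV.
Only C[2] changed, to 75. In CFB, a change in C_i flips the same bit in P_i and garbles P_{i+1}. Decrypting the received ciphertext:
P[1]: E(K, 3E) = 9C; 7C ⊕ 9C = E0.
P[2]: E(K, 7C) = DE; 75 ⊕ DE = AB.
P[3]: E(K, 75) = D7; 3B ⊕ D7 = EC.
P[4]: E(K, 3B) = 99; C1 ⊕ 99 = 58.
P[5]: E(K, C1) = 63; B8 ⊕ 63 = DB.
P[6]: E(K, B8) = 1A; F7 ⊕ 1A = ED.
Blocks that differ from the original plaintext: P[2], P[3].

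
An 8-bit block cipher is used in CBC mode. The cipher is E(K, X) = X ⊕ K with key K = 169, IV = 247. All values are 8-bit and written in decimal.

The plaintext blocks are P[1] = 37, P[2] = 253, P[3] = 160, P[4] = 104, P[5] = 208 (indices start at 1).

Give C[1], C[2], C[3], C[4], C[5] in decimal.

C[1] = 123, C[2] = 47, C[3] = 38, C[4] = 231, C[5] = 158

CBC encryption: C_i = E(K, P_i ⊕ C_{i−1}), with C_{0} = IV.
C[1]: P[1] ⊕ 247 = 210; E(K, 210) = 123.
C[2]: P[2] ⊕ 123 = 134; E(K, 134) = 47.
C[3]: P[3] ⊕ 47 = 143; E(K, 143) = 38.
C[4]: P[4] ⊕ 38 = 78; E(K, 78) = 231.
C[5]: P[5] ⊕ 231 = 55; E(K, 55) = 158.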